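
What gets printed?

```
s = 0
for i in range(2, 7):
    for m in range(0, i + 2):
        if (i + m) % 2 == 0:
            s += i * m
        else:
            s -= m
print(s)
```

i=2,m=0: even sum, s = 0+0 = 0
i=2,m=1: odd sum, s = 0-1 = -1
i=2,m=2: even sum, s = (-1)+4 = 3
i=2,m=3: odd sum, s = 3-3 = 0
i=3,m=0: odd sum, s = 0-0 = 0
i=3,m=1: even sum, s = 0+3 = 3
i=3,m=2: odd sum, s = 3-2 = 1
i=3,m=3: even sum, s = 1+9 = 10
i=3,m=4: odd sum, s = 10-4 = 6
i=4,m=0: even sum, s = 6+0 = 6
i=4,m=1: odd sum, s = 6-1 = 5
i=4,m=2: even sum, s = 5+8 = 13
i=4,m=3: odd sum, s = 13-3 = 10
i=4,m=4: even sum, s = 10+16 = 26
i=4,m=5: odd sum, s = 26-5 = 21
i=5,m=0: odd sum, s = 21-0 = 21
i=5,m=1: even sum, s = 21+5 = 26
i=5,m=2: odd sum, s = 26-2 = 24
i=5,m=3: even sum, s = 24+15 = 39
i=5,m=4: odd sum, s = 39-4 = 35
i=5,m=5: even sum, s = 35+25 = 60
i=5,m=6: odd sum, s = 60-6 = 54
i=6,m=0: even sum, s = 54+0 = 54
i=6,m=1: odd sum, s = 54-1 = 53
i=6,m=2: even sum, s = 53+12 = 65
i=6,m=3: odd sum, s = 65-3 = 62
i=6,m=4: even sum, s = 62+24 = 86
i=6,m=5: odd sum, s = 86-5 = 81
i=6,m=6: even sum, s = 81+36 = 117
i=6,m=7: odd sum, s = 117-7 = 110

110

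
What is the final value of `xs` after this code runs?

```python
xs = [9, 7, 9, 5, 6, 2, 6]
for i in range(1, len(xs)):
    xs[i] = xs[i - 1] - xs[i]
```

i=1: xs[1] = 9-7 = 2 → [9, 2, 9, 5, 6, 2, 6]
i=2: xs[2] = 2-9 = -7 → [9, 2, -7, 5, 6, 2, 6]
i=3: xs[3] = (-7)-5 = -12 → [9, 2, -7, -12, 6, 2, 6]
i=4: xs[4] = (-12)-6 = -18 → [9, 2, -7, -12, -18, 2, 6]
i=5: xs[5] = (-18)-2 = -20 → [9, 2, -7, -12, -18, -20, 6]
i=6: xs[6] = (-20)-6 = -26 → [9, 2, -7, -12, -18, -20, -26]

[9, 2, -7, -12, -18, -20, -26]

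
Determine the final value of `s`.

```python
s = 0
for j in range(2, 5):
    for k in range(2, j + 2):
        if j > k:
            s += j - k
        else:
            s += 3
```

22

j=2,k=2: not 2>2, s = 0+3 = 3
j=2,k=3: not 2>3, s = 3+3 = 6
j=3,k=2: 3>2, s = 6+1 = 7
j=3,k=3: not 3>3, s = 7+3 = 10
j=3,k=4: not 3>4, s = 10+3 = 13
j=4,k=2: 4>2, s = 13+2 = 15
j=4,k=3: 4>3, s = 15+1 = 16
j=4,k=4: not 4>4, s = 16+3 = 19
j=4,k=5: not 4>5, s = 19+3 = 22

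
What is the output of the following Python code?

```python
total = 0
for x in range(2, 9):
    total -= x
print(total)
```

x=2: total = 0-2 = -2
x=3: total = (-2)-3 = -5
x=4: total = (-5)-4 = -9
x=5: total = (-9)-5 = -14
x=6: total = (-14)-6 = -20
x=7: total = (-20)-7 = -27
x=8: total = (-27)-8 = -35

-35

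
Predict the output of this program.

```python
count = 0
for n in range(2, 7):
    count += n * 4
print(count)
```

n=2: count = 0+2*4 = 8
n=3: count = 8+3*4 = 20
n=4: count = 20+4*4 = 36
n=5: count = 36+5*4 = 56
n=6: count = 56+6*4 = 80

80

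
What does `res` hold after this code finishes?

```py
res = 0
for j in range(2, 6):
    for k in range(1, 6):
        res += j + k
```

j=2,k=1: res = 0+3 = 3
j=2,k=2: res = 3+4 = 7
j=2,k=3: res = 7+5 = 12
j=2,k=4: res = 12+6 = 18
j=2,k=5: res = 18+7 = 25
j=3,k=1: res = 25+4 = 29
j=3,k=2: res = 29+5 = 34
j=3,k=3: res = 34+6 = 40
j=3,k=4: res = 40+7 = 47
j=3,k=5: res = 47+8 = 55
j=4,k=1: res = 55+5 = 60
j=4,k=2: res = 60+6 = 66
j=4,k=3: res = 66+7 = 73
j=4,k=4: res = 73+8 = 81
j=4,k=5: res = 81+9 = 90
j=5,k=1: res = 90+6 = 96
j=5,k=2: res = 96+7 = 103
j=5,k=3: res = 103+8 = 111
j=5,k=4: res = 111+9 = 120
j=5,k=5: res = 120+10 = 130

130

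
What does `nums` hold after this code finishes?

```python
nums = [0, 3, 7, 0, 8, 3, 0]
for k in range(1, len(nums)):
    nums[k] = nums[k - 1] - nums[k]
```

[0, -3, -10, -10, -18, -21, -21]

k=1: nums[1] = 0-3 = -3 → [0, -3, 7, 0, 8, 3, 0]
k=2: nums[2] = (-3)-7 = -10 → [0, -3, -10, 0, 8, 3, 0]
k=3: nums[3] = (-10)-0 = -10 → [0, -3, -10, -10, 8, 3, 0]
k=4: nums[4] = (-10)-8 = -18 → [0, -3, -10, -10, -18, 3, 0]
k=5: nums[5] = (-18)-3 = -21 → [0, -3, -10, -10, -18, -21, 0]
k=6: nums[6] = (-21)-0 = -21 → [0, -3, -10, -10, -18, -21, -21]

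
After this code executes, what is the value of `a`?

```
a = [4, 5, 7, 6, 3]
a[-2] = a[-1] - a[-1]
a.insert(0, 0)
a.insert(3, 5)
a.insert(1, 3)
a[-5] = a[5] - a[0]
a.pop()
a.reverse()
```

a[-2] = a[-1]-a[-1] = 3-3 = 0 → [4, 5, 7, 0, 3]
insert 0 at 0 → [0, 4, 5, 7, 0, 3]
insert 5 at 3 → [0, 4, 5, 5, 7, 0, 3]
insert 3 at 1 → [0, 3, 4, 5, 5, 7, 0, 3]
a[-5] = a[5]-a[0] = 7-0 = 7 → [0, 3, 4, 7, 5, 7, 0, 3]
pop() removes 3 → [0, 3, 4, 7, 5, 7, 0]
reverse → [0, 7, 5, 7, 4, 3, 0]

[0, 7, 5, 7, 4, 3, 0]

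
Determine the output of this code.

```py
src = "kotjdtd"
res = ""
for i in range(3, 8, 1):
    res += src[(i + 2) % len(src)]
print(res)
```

i=3: add src[5]='t' → 't'
i=4: add src[6]='d' → 'td'
i=5: add src[0]='k' → 'tdk'
i=6: add src[1]='o' → 'tdko'
i=7: add src[2]='t' → 'tdkot'

tdkot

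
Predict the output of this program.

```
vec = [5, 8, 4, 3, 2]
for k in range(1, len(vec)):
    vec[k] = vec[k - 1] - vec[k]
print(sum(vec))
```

k=1: vec[1] = 5-8 = -3 → [5, -3, 4, 3, 2]
k=2: vec[2] = (-3)-4 = -7 → [5, -3, -7, 3, 2]
k=3: vec[3] = (-7)-3 = -10 → [5, -3, -7, -10, 2]
k=4: vec[4] = (-10)-2 = -12 → [5, -3, -7, -10, -12]
sum = -27

-27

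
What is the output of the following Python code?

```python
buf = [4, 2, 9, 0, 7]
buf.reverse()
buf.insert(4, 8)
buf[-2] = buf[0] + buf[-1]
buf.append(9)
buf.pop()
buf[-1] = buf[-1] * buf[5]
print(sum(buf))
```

reverse → [7, 0, 9, 2, 4]
insert 8 at 4 → [7, 0, 9, 2, 8, 4]
buf[-2] = buf[0]+buf[-1] = 7+4 = 11 → [7, 0, 9, 2, 11, 4]
append 9 → [7, 0, 9, 2, 11, 4, 9]
pop() removes 9 → [7, 0, 9, 2, 11, 4]
buf[-1] = buf[-1]*buf[5] = 4*4 = 16 → [7, 0, 9, 2, 11, 16]
sum = 45

45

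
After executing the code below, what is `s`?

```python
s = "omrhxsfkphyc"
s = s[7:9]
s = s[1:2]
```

slice [7:9] → 'kp'
slice [1:2] → 'p'

'p'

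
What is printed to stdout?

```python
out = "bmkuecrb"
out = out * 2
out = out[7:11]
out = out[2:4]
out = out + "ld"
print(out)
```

repeat ×2 → 'bmkuecrbbmkuecrb'
slice [7:11] → 'bbmk'
slice [2:4] → 'mk'
+ 'ld' → 'mkld'

mkld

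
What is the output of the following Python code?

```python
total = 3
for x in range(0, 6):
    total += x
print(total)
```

x=0: total = 3+0 = 3
x=1: total = 3+1 = 4
x=2: total = 4+2 = 6
x=3: total = 6+3 = 9
x=4: total = 9+4 = 13
x=5: total = 13+5 = 18

18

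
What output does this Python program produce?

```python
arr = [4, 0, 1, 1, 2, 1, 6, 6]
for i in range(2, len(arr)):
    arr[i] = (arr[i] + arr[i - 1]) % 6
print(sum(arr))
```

26

i=2: arr[2] = (1+0)%6 = 1 → [4, 0, 1, 1, 2, 1, 6, 6]
i=3: arr[3] = (1+1)%6 = 2 → [4, 0, 1, 2, 2, 1, 6, 6]
i=4: arr[4] = (2+2)%6 = 4 → [4, 0, 1, 2, 4, 1, 6, 6]
i=5: arr[5] = (1+4)%6 = 5 → [4, 0, 1, 2, 4, 5, 6, 6]
i=6: arr[6] = (6+5)%6 = 5 → [4, 0, 1, 2, 4, 5, 5, 6]
i=7: arr[7] = (6+5)%6 = 5 → [4, 0, 1, 2, 4, 5, 5, 5]
sum = 26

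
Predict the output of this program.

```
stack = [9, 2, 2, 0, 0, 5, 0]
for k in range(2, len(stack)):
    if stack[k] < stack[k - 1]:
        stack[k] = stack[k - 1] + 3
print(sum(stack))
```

51

k=2: 2>=2, unchanged → [9, 2, 2, 0, 0, 5, 0]
k=3: 0<2, stack[3] = 2+3 = 5 → [9, 2, 2, 5, 0, 5, 0]
k=4: 0<5, stack[4] = 5+3 = 8 → [9, 2, 2, 5, 8, 5, 0]
k=5: 5<8, stack[5] = 8+3 = 11 → [9, 2, 2, 5, 8, 11, 0]
k=6: 0<11, stack[6] = 11+3 = 14 → [9, 2, 2, 5, 8, 11, 14]
sum = 51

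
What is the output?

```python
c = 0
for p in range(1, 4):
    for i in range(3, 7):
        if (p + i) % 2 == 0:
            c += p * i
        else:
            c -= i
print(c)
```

24

p=1,i=3: even sum, c = 0+3 = 3
p=1,i=4: odd sum, c = 3-4 = -1
p=1,i=5: even sum, c = (-1)+5 = 4
p=1,i=6: odd sum, c = 4-6 = -2
p=2,i=3: odd sum, c = (-2)-3 = -5
p=2,i=4: even sum, c = (-5)+8 = 3
p=2,i=5: odd sum, c = 3-5 = -2
p=2,i=6: even sum, c = (-2)+12 = 10
p=3,i=3: even sum, c = 10+9 = 19
p=3,i=4: odd sum, c = 19-4 = 15
p=3,i=5: even sum, c = 15+15 = 30
p=3,i=6: odd sum, c = 30-6 = 24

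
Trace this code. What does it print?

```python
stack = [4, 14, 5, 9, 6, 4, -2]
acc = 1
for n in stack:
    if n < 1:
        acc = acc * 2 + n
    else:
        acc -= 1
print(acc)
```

-12

n=4: not <1, acc = 1-1 = 0
n=14: not <1, acc = 0-1 = -1
n=5: not <1, acc = (-1)-1 = -2
n=9: not <1, acc = (-2)-1 = -3
n=6: not <1, acc = (-3)-1 = -4
n=4: not <1, acc = (-4)-1 = -5
n=-2: <1, acc = (-5)*2+(-2) = -12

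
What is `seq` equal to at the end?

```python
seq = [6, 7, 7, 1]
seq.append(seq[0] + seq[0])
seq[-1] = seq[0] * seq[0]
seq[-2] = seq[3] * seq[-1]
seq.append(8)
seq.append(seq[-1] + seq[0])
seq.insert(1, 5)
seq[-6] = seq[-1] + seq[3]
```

append seq[0]+seq[0] = 6+6 = 12 → [6, 7, 7, 1, 12]
seq[-1] = seq[0]*seq[0] = 6*6 = 36 → [6, 7, 7, 1, 36]
seq[-2] = seq[3]*seq[-1] = 1*36 = 36 → [6, 7, 7, 36, 36]
append 8 → [6, 7, 7, 36, 36, 8]
append seq[-1]+seq[0] = 8+6 = 14 → [6, 7, 7, 36, 36, 8, 14]
insert 5 at 1 → [6, 5, 7, 7, 36, 36, 8, 14]
seq[-6] = seq[-1]+seq[3] = 14+7 = 21 → [6, 5, 21, 7, 36, 36, 8, 14]

[6, 5, 21, 7, 36, 36, 8, 14]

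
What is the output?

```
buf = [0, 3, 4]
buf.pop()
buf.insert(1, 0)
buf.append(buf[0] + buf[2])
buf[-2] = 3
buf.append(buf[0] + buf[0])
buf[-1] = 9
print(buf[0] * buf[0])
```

pop() removes 4 → [0, 3]
insert 0 at 1 → [0, 0, 3]
append buf[0]+buf[2] = 0+3 = 3 → [0, 0, 3, 3]
buf[-2] = 3 → [0, 0, 3, 3]
append buf[0]+buf[0] = 0+0 = 0 → [0, 0, 3, 3, 0]
buf[-1] = 9 → [0, 0, 3, 3, 9]
buf[0]*buf[0] = 0*0 = 0

0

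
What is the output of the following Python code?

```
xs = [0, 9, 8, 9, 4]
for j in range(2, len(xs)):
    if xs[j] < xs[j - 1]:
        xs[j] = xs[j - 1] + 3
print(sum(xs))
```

j=2: 8<9, xs[2] = 9+3 = 12 → [0, 9, 12, 9, 4]
j=3: 9<12, xs[3] = 12+3 = 15 → [0, 9, 12, 15, 4]
j=4: 4<15, xs[4] = 15+3 = 18 → [0, 9, 12, 15, 18]
sum = 54

54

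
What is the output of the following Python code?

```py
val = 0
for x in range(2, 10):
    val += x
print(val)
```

44

x=2: val = 0+2 = 2
x=3: val = 2+3 = 5
x=4: val = 5+4 = 9
x=5: val = 9+5 = 14
x=6: val = 14+6 = 20
x=7: val = 20+7 = 27
x=8: val = 27+8 = 35
x=9: val = 35+9 = 44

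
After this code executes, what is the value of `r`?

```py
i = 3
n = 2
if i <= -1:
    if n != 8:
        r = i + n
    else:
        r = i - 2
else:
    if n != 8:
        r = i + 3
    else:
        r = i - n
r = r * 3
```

i=3, n=2
i <= -1 is False; n != 8 is True
→ r = i + 3 = 6
r = 6*3 = 18

18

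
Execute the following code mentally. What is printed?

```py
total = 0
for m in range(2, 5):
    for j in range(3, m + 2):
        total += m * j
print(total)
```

75

m=2,j=3: total = 0+6 = 6
m=3,j=3: total = 6+9 = 15
m=3,j=4: total = 15+12 = 27
m=4,j=3: total = 27+12 = 39
m=4,j=4: total = 39+16 = 55
m=4,j=5: total = 55+20 = 75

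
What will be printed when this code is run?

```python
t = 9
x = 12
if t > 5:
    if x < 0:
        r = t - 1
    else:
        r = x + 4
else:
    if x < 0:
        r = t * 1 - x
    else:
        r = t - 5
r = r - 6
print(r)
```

10

t=9, x=12
t > 5 is True; x < 0 is False
→ r = x + 4 = 16
r = 16-6 = 10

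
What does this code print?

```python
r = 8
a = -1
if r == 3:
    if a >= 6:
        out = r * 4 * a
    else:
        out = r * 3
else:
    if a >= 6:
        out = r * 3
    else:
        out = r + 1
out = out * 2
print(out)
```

r=8, a=-1
r == 3 is False; a >= 6 is False
→ out = r + 1 = 9
out = 9*2 = 18

18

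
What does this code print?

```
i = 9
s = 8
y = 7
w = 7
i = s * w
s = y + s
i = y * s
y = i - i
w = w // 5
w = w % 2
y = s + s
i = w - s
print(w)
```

1

i = 8*7 = 56
s = 7+8 = 15
i = 7*15 = 105
y = 105-105 = 0
w = 7//5 = 1
w = 1%2 = 1
y = 15+15 = 30
i = 1-15 = -14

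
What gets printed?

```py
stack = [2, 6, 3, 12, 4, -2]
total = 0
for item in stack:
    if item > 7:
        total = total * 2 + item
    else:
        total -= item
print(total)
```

-12

item=2: not >7, total = 0-2 = -2
item=6: not >7, total = (-2)-6 = -8
item=3: not >7, total = (-8)-3 = -11
item=12: >7, total = (-11)*2+12 = -10
item=4: not >7, total = (-10)-4 = -14
item=-2: not >7, total = (-14)-(-2) = -12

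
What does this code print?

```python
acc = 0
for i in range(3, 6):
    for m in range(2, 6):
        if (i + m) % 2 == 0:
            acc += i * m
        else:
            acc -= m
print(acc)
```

i=3,m=2: odd sum, acc = 0-2 = -2
i=3,m=3: even sum, acc = (-2)+9 = 7
i=3,m=4: odd sum, acc = 7-4 = 3
i=3,m=5: even sum, acc = 3+15 = 18
i=4,m=2: even sum, acc = 18+8 = 26
i=4,m=3: odd sum, acc = 26-3 = 23
i=4,m=4: even sum, acc = 23+16 = 39
i=4,m=5: odd sum, acc = 39-5 = 34
i=5,m=2: odd sum, acc = 34-2 = 32
i=5,m=3: even sum, acc = 32+15 = 47
i=5,m=4: odd sum, acc = 47-4 = 43
i=5,m=5: even sum, acc = 43+25 = 68

68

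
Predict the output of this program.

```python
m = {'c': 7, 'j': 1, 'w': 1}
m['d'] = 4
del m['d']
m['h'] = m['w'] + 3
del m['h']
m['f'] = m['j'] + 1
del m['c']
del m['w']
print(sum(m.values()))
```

m['d'] = 4 → {'c': 7, 'j': 1, 'w': 1, 'd': 4}
del 'd' → {'c': 7, 'j': 1, 'w': 1}
m['h'] = m['w']+3 = 4 → {'c': 7, 'j': 1, 'w': 1, 'h': 4}
del 'h' → {'c': 7, 'j': 1, 'w': 1}
m['f'] = m['j']+1 = 2 → {'c': 7, 'j': 1, 'w': 1, 'f': 2}
del 'c' → {'j': 1, 'w': 1, 'f': 2}
del 'w' → {'j': 1, 'f': 2}
sum of values = 3

3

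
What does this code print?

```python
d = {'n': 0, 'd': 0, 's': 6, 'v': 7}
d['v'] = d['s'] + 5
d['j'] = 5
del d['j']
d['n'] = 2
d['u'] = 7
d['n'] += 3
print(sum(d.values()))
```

d['v'] = d['s']+5 = 11 → {'n': 0, 'd': 0, 's': 6, 'v': 11}
d['j'] = 5 → {'n': 0, 'd': 0, 's': 6, 'v': 11, 'j': 5}
del 'j' → {'n': 0, 'd': 0, 's': 6, 'v': 11}
d['n'] = 2 → {'n': 2, 'd': 0, 's': 6, 'v': 11}
d['u'] = 7 → {'n': 2, 'd': 0, 's': 6, 'v': 11, 'u': 7}
d['n'] = 2+3 = 5 → {'n': 5, 'd': 0, 's': 6, 'v': 11, 'u': 7}
sum of values = 29

29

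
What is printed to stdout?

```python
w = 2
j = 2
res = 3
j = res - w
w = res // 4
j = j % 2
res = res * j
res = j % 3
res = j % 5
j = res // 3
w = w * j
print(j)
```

0

j = 3-2 = 1
w = 3//4 = 0
j = 1%2 = 1
res = 3*1 = 3
res = 1%3 = 1
res = 1%5 = 1
j = 1//3 = 0
w = 0*0 = 0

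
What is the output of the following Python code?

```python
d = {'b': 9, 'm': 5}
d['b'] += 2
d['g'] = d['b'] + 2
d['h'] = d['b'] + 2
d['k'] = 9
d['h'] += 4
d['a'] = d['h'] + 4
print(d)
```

{'b': 11, 'm': 5, 'g': 13, 'h': 17, 'k': 9, 'a': 21}

d['b'] = 9+2 = 11 → {'b': 11, 'm': 5}
d['g'] = d['b']+2 = 13 → {'b': 11, 'm': 5, 'g': 13}
d['h'] = d['b']+2 = 13 → {'b': 11, 'm': 5, 'g': 13, 'h': 13}
d['k'] = 9 → {'b': 11, 'm': 5, 'g': 13, 'h': 13, 'k': 9}
d['h'] = 13+4 = 17 → {'b': 11, 'm': 5, 'g': 13, 'h': 17, 'k': 9}
d['a'] = d['h']+4 = 21 → {'b': 11, 'm': 5, 'g': 13, 'h': 17, 'k': 9, 'a': 21}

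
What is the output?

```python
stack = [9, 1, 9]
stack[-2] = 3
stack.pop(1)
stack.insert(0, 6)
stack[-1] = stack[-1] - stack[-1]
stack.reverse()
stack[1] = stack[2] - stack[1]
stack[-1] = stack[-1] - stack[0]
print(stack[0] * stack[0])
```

0

stack[-2] = 3 → [9, 3, 9]
pop(1) removes 3 → [9, 9]
insert 6 at 0 → [6, 9, 9]
stack[-1] = stack[-1]-stack[-1] = 9-9 = 0 → [6, 9, 0]
reverse → [0, 9, 6]
stack[1] = stack[2]-stack[1] = 6-9 = -3 → [0, -3, 6]
stack[-1] = stack[-1]-stack[0] = 6-0 = 6 → [0, -3, 6]
stack[0]*stack[0] = 0*0 = 0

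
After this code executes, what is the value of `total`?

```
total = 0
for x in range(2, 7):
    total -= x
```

x=2: total = 0-2 = -2
x=3: total = (-2)-3 = -5
x=4: total = (-5)-4 = -9
x=5: total = (-9)-5 = -14
x=6: total = (-14)-6 = -20

-20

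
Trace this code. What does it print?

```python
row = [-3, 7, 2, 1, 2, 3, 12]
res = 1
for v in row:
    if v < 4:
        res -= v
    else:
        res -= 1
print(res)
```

v=-3: <4, res = 1-(-3) = 4
v=7: not <4, res = 4-1 = 3
v=2: <4, res = 3-2 = 1
v=1: <4, res = 1-1 = 0
v=2: <4, res = 0-2 = -2
v=3: <4, res = (-2)-3 = -5
v=12: not <4, res = (-5)-1 = -6

-6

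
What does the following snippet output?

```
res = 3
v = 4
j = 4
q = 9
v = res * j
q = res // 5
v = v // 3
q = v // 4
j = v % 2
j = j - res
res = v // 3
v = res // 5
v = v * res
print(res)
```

1

v = 3*4 = 12
q = 3//5 = 0
v = 12//3 = 4
q = 4//4 = 1
j = 4%2 = 0
j = 0-3 = -3
res = 4//3 = 1
v = 1//5 = 0
v = 0*1 = 0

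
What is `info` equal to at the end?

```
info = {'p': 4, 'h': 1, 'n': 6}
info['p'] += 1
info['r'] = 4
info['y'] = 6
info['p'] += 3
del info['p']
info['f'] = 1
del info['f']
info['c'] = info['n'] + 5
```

info['p'] = 4+1 = 5 → {'p': 5, 'h': 1, 'n': 6}
info['r'] = 4 → {'p': 5, 'h': 1, 'n': 6, 'r': 4}
info['y'] = 6 → {'p': 5, 'h': 1, 'n': 6, 'r': 4, 'y': 6}
info['p'] = 5+3 = 8 → {'p': 8, 'h': 1, 'n': 6, 'r': 4, 'y': 6}
del 'p' → {'h': 1, 'n': 6, 'r': 4, 'y': 6}
info['f'] = 1 → {'h': 1, 'n': 6, 'r': 4, 'y': 6, 'f': 1}
del 'f' → {'h': 1, 'n': 6, 'r': 4, 'y': 6}
info['c'] = info['n']+5 = 11 → {'h': 1, 'n': 6, 'r': 4, 'y': 6, 'c': 11}

{'h': 1, 'n': 6, 'r': 4, 'y': 6, 'c': 11}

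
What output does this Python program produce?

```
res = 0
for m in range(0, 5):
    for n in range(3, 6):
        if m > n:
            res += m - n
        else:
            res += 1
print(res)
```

m=0,n=3: not 0>3, res = 0+1 = 1
m=0,n=4: not 0>4, res = 1+1 = 2
m=0,n=5: not 0>5, res = 2+1 = 3
m=1,n=3: not 1>3, res = 3+1 = 4
m=1,n=4: not 1>4, res = 4+1 = 5
m=1,n=5: not 1>5, res = 5+1 = 6
m=2,n=3: not 2>3, res = 6+1 = 7
m=2,n=4: not 2>4, res = 7+1 = 8
m=2,n=5: not 2>5, res = 8+1 = 9
m=3,n=3: not 3>3, res = 9+1 = 10
m=3,n=4: not 3>4, res = 10+1 = 11
m=3,n=5: not 3>5, res = 11+1 = 12
m=4,n=3: 4>3, res = 12+1 = 13
m=4,n=4: not 4>4, res = 13+1 = 14
m=4,n=5: not 4>5, res = 14+1 = 15

15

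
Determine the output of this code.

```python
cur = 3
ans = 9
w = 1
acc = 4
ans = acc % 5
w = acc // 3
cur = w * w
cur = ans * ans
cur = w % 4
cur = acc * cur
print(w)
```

ans = 4%5 = 4
w = 4//3 = 1
cur = 1*1 = 1
cur = 4*4 = 16
cur = 1%4 = 1
cur = 4*1 = 4

1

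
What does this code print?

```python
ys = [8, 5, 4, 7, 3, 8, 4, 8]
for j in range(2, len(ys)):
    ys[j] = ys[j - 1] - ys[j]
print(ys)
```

j=2: ys[2] = 5-4 = 1 → [8, 5, 1, 7, 3, 8, 4, 8]
j=3: ys[3] = 1-7 = -6 → [8, 5, 1, -6, 3, 8, 4, 8]
j=4: ys[4] = (-6)-3 = -9 → [8, 5, 1, -6, -9, 8, 4, 8]
j=5: ys[5] = (-9)-8 = -17 → [8, 5, 1, -6, -9, -17, 4, 8]
j=6: ys[6] = (-17)-4 = -21 → [8, 5, 1, -6, -9, -17, -21, 8]
j=7: ys[7] = (-21)-8 = -29 → [8, 5, 1, -6, -9, -17, -21, -29]

[8, 5, 1, -6, -9, -17, -21, -29]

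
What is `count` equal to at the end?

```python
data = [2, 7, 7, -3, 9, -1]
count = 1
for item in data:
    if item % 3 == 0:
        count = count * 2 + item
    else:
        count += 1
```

item=2: not %3==0, count = 1+1 = 2
item=7: not %3==0, count = 2+1 = 3
item=7: not %3==0, count = 3+1 = 4
item=-3: %3==0, count = 4*2+(-3) = 5
item=9: %3==0, count = 5*2+9 = 19
item=-1: not %3==0, count = 19+1 = 20

20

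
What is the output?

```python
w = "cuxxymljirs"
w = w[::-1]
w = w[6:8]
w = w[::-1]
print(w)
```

reverse → 'srijlmyxxuc'
slice [6:8] → 'yx'
reverse → 'xy'

xy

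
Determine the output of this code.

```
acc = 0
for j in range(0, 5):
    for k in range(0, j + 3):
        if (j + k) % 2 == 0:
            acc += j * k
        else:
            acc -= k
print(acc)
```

69

j=0,k=0: even sum, acc = 0+0 = 0
j=0,k=1: odd sum, acc = 0-1 = -1
j=0,k=2: even sum, acc = (-1)+0 = -1
j=1,k=0: odd sum, acc = (-1)-0 = -1
j=1,k=1: even sum, acc = (-1)+1 = 0
j=1,k=2: odd sum, acc = 0-2 = -2
j=1,k=3: even sum, acc = (-2)+3 = 1
j=2,k=0: even sum, acc = 1+0 = 1
j=2,k=1: odd sum, acc = 1-1 = 0
j=2,k=2: even sum, acc = 0+4 = 4
j=2,k=3: odd sum, acc = 4-3 = 1
j=2,k=4: even sum, acc = 1+8 = 9
j=3,k=0: odd sum, acc = 9-0 = 9
j=3,k=1: even sum, acc = 9+3 = 12
j=3,k=2: odd sum, acc = 12-2 = 10
j=3,k=3: even sum, acc = 10+9 = 19
j=3,k=4: odd sum, acc = 19-4 = 15
j=3,k=5: even sum, acc = 15+15 = 30
j=4,k=0: even sum, acc = 30+0 = 30
j=4,k=1: odd sum, acc = 30-1 = 29
j=4,k=2: even sum, acc = 29+8 = 37
j=4,k=3: odd sum, acc = 37-3 = 34
j=4,k=4: even sum, acc = 34+16 = 50
j=4,k=5: odd sum, acc = 50-5 = 45
j=4,k=6: even sum, acc = 45+24 = 69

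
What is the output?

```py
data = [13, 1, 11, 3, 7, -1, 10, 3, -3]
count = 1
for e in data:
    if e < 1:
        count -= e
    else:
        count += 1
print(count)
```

e=13: not <1, count = 1+1 = 2
e=1: not <1, count = 2+1 = 3
e=11: not <1, count = 3+1 = 4
e=3: not <1, count = 4+1 = 5
e=7: not <1, count = 5+1 = 6
e=-1: <1, count = 6-(-1) = 7
e=10: not <1, count = 7+1 = 8
e=3: not <1, count = 8+1 = 9
e=-3: <1, count = 9-(-3) = 12

12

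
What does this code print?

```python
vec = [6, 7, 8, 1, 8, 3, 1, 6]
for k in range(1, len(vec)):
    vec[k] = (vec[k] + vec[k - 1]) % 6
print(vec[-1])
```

4

k=1: vec[1] = (7+6)%6 = 1 → [6, 1, 8, 1, 8, 3, 1, 6]
k=2: vec[2] = (8+1)%6 = 3 → [6, 1, 3, 1, 8, 3, 1, 6]
k=3: vec[3] = (1+3)%6 = 4 → [6, 1, 3, 4, 8, 3, 1, 6]
k=4: vec[4] = (8+4)%6 = 0 → [6, 1, 3, 4, 0, 3, 1, 6]
k=5: vec[5] = (3+0)%6 = 3 → [6, 1, 3, 4, 0, 3, 1, 6]
k=6: vec[6] = (1+3)%6 = 4 → [6, 1, 3, 4, 0, 3, 4, 6]
k=7: vec[7] = (6+4)%6 = 4 → [6, 1, 3, 4, 0, 3, 4, 4]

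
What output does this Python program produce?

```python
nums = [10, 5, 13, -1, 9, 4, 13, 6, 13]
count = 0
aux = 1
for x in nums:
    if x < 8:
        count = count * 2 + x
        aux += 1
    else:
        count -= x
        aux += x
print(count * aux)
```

-18207

x=10: not <8, count = 0-10 = -10; aux=11
x=5: <8, count = (-10)*2+5 = -15; aux=12
x=13: not <8, count = (-15)-13 = -28; aux=25
x=-1: <8, count = (-28)*2+(-1) = -57; aux=26
x=9: not <8, count = (-57)-9 = -66; aux=35
x=4: <8, count = (-66)*2+4 = -128; aux=36
x=13: not <8, count = (-128)-13 = -141; aux=49
x=6: <8, count = (-141)*2+6 = -276; aux=50
x=13: not <8, count = (-276)-13 = -289; aux=63
count*aux = (-289)*63 = -18207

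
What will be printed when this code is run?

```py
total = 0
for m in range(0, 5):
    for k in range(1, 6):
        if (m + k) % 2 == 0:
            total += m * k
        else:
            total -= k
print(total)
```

m=0,k=1: odd sum, total = 0-1 = -1
m=0,k=2: even sum, total = (-1)+0 = -1
m=0,k=3: odd sum, total = (-1)-3 = -4
m=0,k=4: even sum, total = (-4)+0 = -4
m=0,k=5: odd sum, total = (-4)-5 = -9
m=1,k=1: even sum, total = (-9)+1 = -8
m=1,k=2: odd sum, total = (-8)-2 = -10
m=1,k=3: even sum, total = (-10)+3 = -7
m=1,k=4: odd sum, total = (-7)-4 = -11
m=1,k=5: even sum, total = (-11)+5 = -6
m=2,k=1: odd sum, total = (-6)-1 = -7
m=2,k=2: even sum, total = (-7)+4 = -3
m=2,k=3: odd sum, total = (-3)-3 = -6
m=2,k=4: even sum, total = (-6)+8 = 2
m=2,k=5: odd sum, total = 2-5 = -3
m=3,k=1: even sum, total = (-3)+3 = 0
m=3,k=2: odd sum, total = 0-2 = -2
m=3,k=3: even sum, total = (-2)+9 = 7
m=3,k=4: odd sum, total = 7-4 = 3
m=3,k=5: even sum, total = 3+15 = 18
m=4,k=1: odd sum, total = 18-1 = 17
m=4,k=2: even sum, total = 17+8 = 25
m=4,k=3: odd sum, total = 25-3 = 22
m=4,k=4: even sum, total = 22+16 = 38
m=4,k=5: odd sum, total = 38-5 = 33

33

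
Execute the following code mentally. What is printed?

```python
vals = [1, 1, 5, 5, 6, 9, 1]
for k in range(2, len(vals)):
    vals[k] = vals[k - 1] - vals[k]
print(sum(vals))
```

k=2: vals[2] = 1-5 = -4 → [1, 1, -4, 5, 6, 9, 1]
k=3: vals[3] = (-4)-5 = -9 → [1, 1, -4, -9, 6, 9, 1]
k=4: vals[4] = (-9)-6 = -15 → [1, 1, -4, -9, -15, 9, 1]
k=5: vals[5] = (-15)-9 = -24 → [1, 1, -4, -9, -15, -24, 1]
k=6: vals[6] = (-24)-1 = -25 → [1, 1, -4, -9, -15, -24, -25]
sum = -75

-75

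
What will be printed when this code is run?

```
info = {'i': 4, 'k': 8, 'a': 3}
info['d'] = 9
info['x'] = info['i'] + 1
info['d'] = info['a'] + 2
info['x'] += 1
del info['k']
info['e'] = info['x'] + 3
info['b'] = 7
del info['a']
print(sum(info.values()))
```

31

info['d'] = 9 → {'i': 4, 'k': 8, 'a': 3, 'd': 9}
info['x'] = info['i']+1 = 5 → {'i': 4, 'k': 8, 'a': 3, 'd': 9, 'x': 5}
info['d'] = info['a']+2 = 5 → {'i': 4, 'k': 8, 'a': 3, 'd': 5, 'x': 5}
info['x'] = 5+1 = 6 → {'i': 4, 'k': 8, 'a': 3, 'd': 5, 'x': 6}
del 'k' → {'i': 4, 'a': 3, 'd': 5, 'x': 6}
info['e'] = info['x']+3 = 9 → {'i': 4, 'a': 3, 'd': 5, 'x': 6, 'e': 9}
info['b'] = 7 → {'i': 4, 'a': 3, 'd': 5, 'x': 6, 'e': 9, 'b': 7}
del 'a' → {'i': 4, 'd': 5, 'x': 6, 'e': 9, 'b': 7}
sum of values = 31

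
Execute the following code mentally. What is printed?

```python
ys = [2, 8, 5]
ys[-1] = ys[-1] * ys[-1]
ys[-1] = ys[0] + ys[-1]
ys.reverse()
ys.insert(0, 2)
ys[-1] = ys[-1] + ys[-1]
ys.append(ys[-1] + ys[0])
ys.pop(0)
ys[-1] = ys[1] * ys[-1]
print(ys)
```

[27, 8, 4, 48]

ys[-1] = ys[-1]*ys[-1] = 5*5 = 25 → [2, 8, 25]
ys[-1] = ys[0]+ys[-1] = 2+25 = 27 → [2, 8, 27]
reverse → [27, 8, 2]
insert 2 at 0 → [2, 27, 8, 2]
ys[-1] = ys[-1]+ys[-1] = 2+2 = 4 → [2, 27, 8, 4]
append ys[-1]+ys[0] = 4+2 = 6 → [2, 27, 8, 4, 6]
pop(0) removes 2 → [27, 8, 4, 6]
ys[-1] = ys[1]*ys[-1] = 8*6 = 48 → [27, 8, 4, 48]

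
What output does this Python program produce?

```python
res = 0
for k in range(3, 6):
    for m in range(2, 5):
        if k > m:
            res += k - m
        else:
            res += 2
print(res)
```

16

k=3,m=2: 3>2, res = 0+1 = 1
k=3,m=3: not 3>3, res = 1+2 = 3
k=3,m=4: not 3>4, res = 3+2 = 5
k=4,m=2: 4>2, res = 5+2 = 7
k=4,m=3: 4>3, res = 7+1 = 8
k=4,m=4: not 4>4, res = 8+2 = 10
k=5,m=2: 5>2, res = 10+3 = 13
k=5,m=3: 5>3, res = 13+2 = 15
k=5,m=4: 5>4, res = 15+1 = 16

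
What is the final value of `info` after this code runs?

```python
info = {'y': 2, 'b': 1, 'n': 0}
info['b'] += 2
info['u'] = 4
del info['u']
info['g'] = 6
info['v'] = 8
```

{'y': 2, 'b': 3, 'n': 0, 'g': 6, 'v': 8}

info['b'] = 1+2 = 3 → {'y': 2, 'b': 3, 'n': 0}
info['u'] = 4 → {'y': 2, 'b': 3, 'n': 0, 'u': 4}
del 'u' → {'y': 2, 'b': 3, 'n': 0}
info['g'] = 6 → {'y': 2, 'b': 3, 'n': 0, 'g': 6}
info['v'] = 8 → {'y': 2, 'b': 3, 'n': 0, 'g': 6, 'v': 8}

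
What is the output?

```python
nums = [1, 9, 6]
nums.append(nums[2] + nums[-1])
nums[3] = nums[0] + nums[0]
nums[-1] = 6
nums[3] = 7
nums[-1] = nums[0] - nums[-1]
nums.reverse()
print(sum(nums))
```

append nums[2]+nums[-1] = 6+6 = 12 → [1, 9, 6, 12]
nums[3] = nums[0]+nums[0] = 1+1 = 2 → [1, 9, 6, 2]
nums[-1] = 6 → [1, 9, 6, 6]
nums[3] = 7 → [1, 9, 6, 7]
nums[-1] = nums[0]-nums[-1] = 1-7 = -6 → [1, 9, 6, -6]
reverse → [-6, 6, 9, 1]
sum = 10

10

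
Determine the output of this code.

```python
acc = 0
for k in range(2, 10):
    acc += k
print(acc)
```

44

k=2: acc = 0+2 = 2
k=3: acc = 2+3 = 5
k=4: acc = 5+4 = 9
k=5: acc = 9+5 = 14
k=6: acc = 14+6 = 20
k=7: acc = 20+7 = 27
k=8: acc = 27+8 = 35
k=9: acc = 35+9 = 44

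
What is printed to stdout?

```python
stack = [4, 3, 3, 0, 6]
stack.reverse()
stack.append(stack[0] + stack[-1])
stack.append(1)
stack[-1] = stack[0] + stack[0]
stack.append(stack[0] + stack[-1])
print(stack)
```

[6, 0, 3, 3, 4, 10, 12, 18]

reverse → [6, 0, 3, 3, 4]
append stack[0]+stack[-1] = 6+4 = 10 → [6, 0, 3, 3, 4, 10]
append 1 → [6, 0, 3, 3, 4, 10, 1]
stack[-1] = stack[0]+stack[0] = 6+6 = 12 → [6, 0, 3, 3, 4, 10, 12]
append stack[0]+stack[-1] = 6+12 = 18 → [6, 0, 3, 3, 4, 10, 12, 18]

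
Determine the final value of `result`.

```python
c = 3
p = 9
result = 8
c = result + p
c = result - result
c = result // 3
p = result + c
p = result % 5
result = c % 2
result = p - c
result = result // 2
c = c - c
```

c = 8+9 = 17
c = 8-8 = 0
c = 8//3 = 2
p = 8+2 = 10
p = 8%5 = 3
result = 2%2 = 0
result = 3-2 = 1
result = 1//2 = 0
c = 2-2 = 0

0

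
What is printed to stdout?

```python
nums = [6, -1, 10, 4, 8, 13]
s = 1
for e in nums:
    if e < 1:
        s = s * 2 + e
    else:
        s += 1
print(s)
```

e=6: not <1, s = 1+1 = 2
e=-1: <1, s = 2*2+(-1) = 3
e=10: not <1, s = 3+1 = 4
e=4: not <1, s = 4+1 = 5
e=8: not <1, s = 5+1 = 6
e=13: not <1, s = 6+1 = 7

7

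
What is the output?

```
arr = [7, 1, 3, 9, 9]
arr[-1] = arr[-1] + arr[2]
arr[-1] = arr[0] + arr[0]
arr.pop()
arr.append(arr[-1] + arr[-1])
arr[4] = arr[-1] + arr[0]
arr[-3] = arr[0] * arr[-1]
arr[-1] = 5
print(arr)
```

arr[-1] = arr[-1]+arr[2] = 9+3 = 12 → [7, 1, 3, 9, 12]
arr[-1] = arr[0]+arr[0] = 7+7 = 14 → [7, 1, 3, 9, 14]
pop() removes 14 → [7, 1, 3, 9]
append arr[-1]+arr[-1] = 9+9 = 18 → [7, 1, 3, 9, 18]
arr[4] = arr[-1]+arr[0] = 18+7 = 25 → [7, 1, 3, 9, 25]
arr[-3] = arr[0]*arr[-1] = 7*25 = 175 → [7, 1, 175, 9, 25]
arr[-1] = 5 → [7, 1, 175, 9, 5]

[7, 1, 175, 9, 5]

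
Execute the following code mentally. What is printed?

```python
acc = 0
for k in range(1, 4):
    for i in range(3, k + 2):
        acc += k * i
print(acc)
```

27

k=2,i=3: acc = 0+6 = 6
k=3,i=3: acc = 6+9 = 15
k=3,i=4: acc = 15+12 = 27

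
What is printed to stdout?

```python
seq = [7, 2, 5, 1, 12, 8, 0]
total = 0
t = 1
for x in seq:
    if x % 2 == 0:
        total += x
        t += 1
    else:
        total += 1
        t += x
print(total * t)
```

x=7: not even, total = 0+1 = 1; t=8
x=2: even, total = 1+2 = 3; t=9
x=5: not even, total = 3+1 = 4; t=14
x=1: not even, total = 4+1 = 5; t=15
x=12: even, total = 5+12 = 17; t=16
x=8: even, total = 17+8 = 25; t=17
x=0: even, total = 25+0 = 25; t=18
total*t = 25*18 = 450

450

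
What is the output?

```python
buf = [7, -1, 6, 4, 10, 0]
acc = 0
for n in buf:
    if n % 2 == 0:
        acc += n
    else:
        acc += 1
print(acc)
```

n=7: not even, acc = 0+1 = 1
n=-1: not even, acc = 1+1 = 2
n=6: even, acc = 2+6 = 8
n=4: even, acc = 8+4 = 12
n=10: even, acc = 12+10 = 22
n=0: even, acc = 22+0 = 22

22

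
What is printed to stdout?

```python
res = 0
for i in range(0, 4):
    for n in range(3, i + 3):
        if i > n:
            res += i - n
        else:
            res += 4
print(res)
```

24

i=1,n=3: not 1>3, res = 0+4 = 4
i=2,n=3: not 2>3, res = 4+4 = 8
i=2,n=4: not 2>4, res = 8+4 = 12
i=3,n=3: not 3>3, res = 12+4 = 16
i=3,n=4: not 3>4, res = 16+4 = 20
i=3,n=5: not 3>5, res = 20+4 = 24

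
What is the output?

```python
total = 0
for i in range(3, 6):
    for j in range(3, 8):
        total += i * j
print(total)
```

i=3,j=3: total = 0+9 = 9
i=3,j=4: total = 9+12 = 21
i=3,j=5: total = 21+15 = 36
i=3,j=6: total = 36+18 = 54
i=3,j=7: total = 54+21 = 75
i=4,j=3: total = 75+12 = 87
i=4,j=4: total = 87+16 = 103
i=4,j=5: total = 103+20 = 123
i=4,j=6: total = 123+24 = 147
i=4,j=7: total = 147+28 = 175
i=5,j=3: total = 175+15 = 190
i=5,j=4: total = 190+20 = 210
i=5,j=5: total = 210+25 = 235
i=5,j=6: total = 235+30 = 265
i=5,j=7: total = 265+35 = 300

300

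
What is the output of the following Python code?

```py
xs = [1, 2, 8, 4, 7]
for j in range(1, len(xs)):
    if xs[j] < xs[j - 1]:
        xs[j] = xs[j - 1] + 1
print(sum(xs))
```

j=1: 2>=1, unchanged → [1, 2, 8, 4, 7]
j=2: 8>=2, unchanged → [1, 2, 8, 4, 7]
j=3: 4<8, xs[3] = 8+1 = 9 → [1, 2, 8, 9, 7]
j=4: 7<9, xs[4] = 9+1 = 10 → [1, 2, 8, 9, 10]
sum = 30

30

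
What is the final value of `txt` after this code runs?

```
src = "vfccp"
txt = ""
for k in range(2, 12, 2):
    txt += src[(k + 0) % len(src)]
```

k=2: add src[2]='c' → 'c'
k=4: add src[4]='p' → 'cp'
k=6: add src[1]='f' → 'cpf'
k=8: add src[3]='c' → 'cpfc'
k=10: add src[0]='v' → 'cpfcv'

'cpfcv'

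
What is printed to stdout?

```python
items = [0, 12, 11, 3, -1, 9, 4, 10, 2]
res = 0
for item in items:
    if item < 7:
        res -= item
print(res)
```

-8

item=0: <7, res = 0-0 = 0
item=12: not <7
item=11: not <7
item=3: <7, res = 0-3 = -3
item=-1: <7, res = (-3)-(-1) = -2
item=9: not <7
item=4: <7, res = (-2)-4 = -6
item=10: not <7
item=2: <7, res = (-6)-2 = -8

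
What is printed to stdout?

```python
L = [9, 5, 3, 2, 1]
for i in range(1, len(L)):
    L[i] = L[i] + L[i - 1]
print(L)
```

i=1: L[1] = 5+9 = 14 → [9, 14, 3, 2, 1]
i=2: L[2] = 3+14 = 17 → [9, 14, 17, 2, 1]
i=3: L[3] = 2+17 = 19 → [9, 14, 17, 19, 1]
i=4: L[4] = 1+19 = 20 → [9, 14, 17, 19, 20]

[9, 14, 17, 19, 20]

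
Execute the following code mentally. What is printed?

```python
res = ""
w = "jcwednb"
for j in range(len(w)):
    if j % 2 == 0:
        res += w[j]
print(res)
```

jwdb

j=0: add 'j' → 'j'
j=1: skip
j=2: add 'w' → 'jw'
j=3: skip
j=4: add 'd' → 'jwd'
j=5: skip
j=6: add 'b' → 'jwdb'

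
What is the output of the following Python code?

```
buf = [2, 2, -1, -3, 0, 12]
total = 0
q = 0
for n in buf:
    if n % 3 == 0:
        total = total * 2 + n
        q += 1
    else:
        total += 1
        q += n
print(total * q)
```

144

n=2: not %3==0, total = 0+1 = 1; q=2
n=2: not %3==0, total = 1+1 = 2; q=4
n=-1: not %3==0, total = 2+1 = 3; q=3
n=-3: %3==0, total = 3*2+(-3) = 3; q=4
n=0: %3==0, total = 3*2+0 = 6; q=5
n=12: %3==0, total = 6*2+12 = 24; q=6
total*q = 24*6 = 144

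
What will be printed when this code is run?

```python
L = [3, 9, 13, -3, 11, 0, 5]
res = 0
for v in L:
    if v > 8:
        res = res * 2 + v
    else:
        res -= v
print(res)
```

50

v=3: not >8, res = 0-3 = -3
v=9: >8, res = (-3)*2+9 = 3
v=13: >8, res = 3*2+13 = 19
v=-3: not >8, res = 19-(-3) = 22
v=11: >8, res = 22*2+11 = 55
v=0: not >8, res = 55-0 = 55
v=5: not >8, res = 55-5 = 50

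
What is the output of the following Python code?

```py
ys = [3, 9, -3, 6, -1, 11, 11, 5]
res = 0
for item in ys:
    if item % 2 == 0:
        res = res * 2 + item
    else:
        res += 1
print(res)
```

16

item=3: not even, res = 0+1 = 1
item=9: not even, res = 1+1 = 2
item=-3: not even, res = 2+1 = 3
item=6: even, res = 3*2+6 = 12
item=-1: not even, res = 12+1 = 13
item=11: not even, res = 13+1 = 14
item=11: not even, res = 14+1 = 15
item=5: not even, res = 15+1 = 16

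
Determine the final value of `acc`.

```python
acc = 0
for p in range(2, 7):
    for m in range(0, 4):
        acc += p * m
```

120

p=2,m=0: acc = 0+0 = 0
p=2,m=1: acc = 0+2 = 2
p=2,m=2: acc = 2+4 = 6
p=2,m=3: acc = 6+6 = 12
p=3,m=0: acc = 12+0 = 12
p=3,m=1: acc = 12+3 = 15
p=3,m=2: acc = 15+6 = 21
p=3,m=3: acc = 21+9 = 30
p=4,m=0: acc = 30+0 = 30
p=4,m=1: acc = 30+4 = 34
p=4,m=2: acc = 34+8 = 42
p=4,m=3: acc = 42+12 = 54
p=5,m=0: acc = 54+0 = 54
p=5,m=1: acc = 54+5 = 59
p=5,m=2: acc = 59+10 = 69
p=5,m=3: acc = 69+15 = 84
p=6,m=0: acc = 84+0 = 84
p=6,m=1: acc = 84+6 = 90
p=6,m=2: acc = 90+12 = 102
p=6,m=3: acc = 102+18 = 120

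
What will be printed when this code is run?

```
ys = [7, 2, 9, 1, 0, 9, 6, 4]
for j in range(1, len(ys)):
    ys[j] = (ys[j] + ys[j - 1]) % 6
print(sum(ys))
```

22

j=1: ys[1] = (2+7)%6 = 3 → [7, 3, 9, 1, 0, 9, 6, 4]
j=2: ys[2] = (9+3)%6 = 0 → [7, 3, 0, 1, 0, 9, 6, 4]
j=3: ys[3] = (1+0)%6 = 1 → [7, 3, 0, 1, 0, 9, 6, 4]
j=4: ys[4] = (0+1)%6 = 1 → [7, 3, 0, 1, 1, 9, 6, 4]
j=5: ys[5] = (9+1)%6 = 4 → [7, 3, 0, 1, 1, 4, 6, 4]
j=6: ys[6] = (6+4)%6 = 4 → [7, 3, 0, 1, 1, 4, 4, 4]
j=7: ys[7] = (4+4)%6 = 2 → [7, 3, 0, 1, 1, 4, 4, 2]
sum = 22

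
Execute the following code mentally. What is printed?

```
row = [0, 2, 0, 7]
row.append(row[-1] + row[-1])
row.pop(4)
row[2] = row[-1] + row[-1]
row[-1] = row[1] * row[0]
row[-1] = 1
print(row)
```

[0, 2, 14, 1]

append row[-1]+row[-1] = 7+7 = 14 → [0, 2, 0, 7, 14]
pop(4) removes 14 → [0, 2, 0, 7]
row[2] = row[-1]+row[-1] = 7+7 = 14 → [0, 2, 14, 7]
row[-1] = row[1]*row[0] = 2*0 = 0 → [0, 2, 14, 0]
row[-1] = 1 → [0, 2, 14, 1]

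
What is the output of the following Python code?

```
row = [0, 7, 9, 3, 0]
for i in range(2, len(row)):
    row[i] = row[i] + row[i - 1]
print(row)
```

[0, 7, 16, 19, 19]

i=2: row[2] = 9+7 = 16 → [0, 7, 16, 3, 0]
i=3: row[3] = 3+16 = 19 → [0, 7, 16, 19, 0]
i=4: row[4] = 0+19 = 19 → [0, 7, 16, 19, 19]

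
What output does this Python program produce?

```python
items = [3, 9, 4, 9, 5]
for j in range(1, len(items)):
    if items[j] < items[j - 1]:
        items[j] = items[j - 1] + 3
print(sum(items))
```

57

j=1: 9>=3, unchanged → [3, 9, 4, 9, 5]
j=2: 4<9, items[2] = 9+3 = 12 → [3, 9, 12, 9, 5]
j=3: 9<12, items[3] = 12+3 = 15 → [3, 9, 12, 15, 5]
j=4: 5<15, items[4] = 15+3 = 18 → [3, 9, 12, 15, 18]
sum = 57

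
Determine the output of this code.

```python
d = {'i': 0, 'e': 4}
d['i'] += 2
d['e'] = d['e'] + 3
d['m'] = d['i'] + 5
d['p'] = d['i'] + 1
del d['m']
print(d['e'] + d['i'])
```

d['i'] = 0+2 = 2 → {'i': 2, 'e': 4}
d['e'] = d['e']+3 = 7 → {'i': 2, 'e': 7}
d['m'] = d['i']+5 = 7 → {'i': 2, 'e': 7, 'm': 7}
d['p'] = d['i']+1 = 3 → {'i': 2, 'e': 7, 'm': 7, 'p': 3}
del 'm' → {'i': 2, 'e': 7, 'p': 3}
d['e']+d['i'] = 7+2 = 9

9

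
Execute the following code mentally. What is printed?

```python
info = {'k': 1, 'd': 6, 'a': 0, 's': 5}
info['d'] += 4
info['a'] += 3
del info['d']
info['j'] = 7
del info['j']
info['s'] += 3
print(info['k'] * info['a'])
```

3

info['d'] = 6+4 = 10 → {'k': 1, 'd': 10, 'a': 0, 's': 5}
info['a'] = 0+3 = 3 → {'k': 1, 'd': 10, 'a': 3, 's': 5}
del 'd' → {'k': 1, 'a': 3, 's': 5}
info['j'] = 7 → {'k': 1, 'a': 3, 's': 5, 'j': 7}
del 'j' → {'k': 1, 'a': 3, 's': 5}
info['s'] = 5+3 = 8 → {'k': 1, 'a': 3, 's': 8}
info['k']*info['a'] = 1*3 = 3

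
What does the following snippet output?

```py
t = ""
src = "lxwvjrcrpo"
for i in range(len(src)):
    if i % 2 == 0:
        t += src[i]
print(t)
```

lwjcp

i=0: add 'l' → 'l'
i=1: skip
i=2: add 'w' → 'lw'
i=3: skip
i=4: add 'j' → 'lwj'
i=5: skip
i=6: add 'c' → 'lwjc'
i=7: skip
i=8: add 'p' → 'lwjcp'
i=9: skip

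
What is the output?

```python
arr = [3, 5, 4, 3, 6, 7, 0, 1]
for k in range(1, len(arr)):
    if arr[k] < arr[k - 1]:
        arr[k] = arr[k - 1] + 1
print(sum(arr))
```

k=1: 5>=3, unchanged → [3, 5, 4, 3, 6, 7, 0, 1]
k=2: 4<5, arr[2] = 5+1 = 6 → [3, 5, 6, 3, 6, 7, 0, 1]
k=3: 3<6, arr[3] = 6+1 = 7 → [3, 5, 6, 7, 6, 7, 0, 1]
k=4: 6<7, arr[4] = 7+1 = 8 → [3, 5, 6, 7, 8, 7, 0, 1]
k=5: 7<8, arr[5] = 8+1 = 9 → [3, 5, 6, 7, 8, 9, 0, 1]
k=6: 0<9, arr[6] = 9+1 = 10 → [3, 5, 6, 7, 8, 9, 10, 1]
k=7: 1<10, arr[7] = 10+1 = 11 → [3, 5, 6, 7, 8, 9, 10, 11]
sum = 59

59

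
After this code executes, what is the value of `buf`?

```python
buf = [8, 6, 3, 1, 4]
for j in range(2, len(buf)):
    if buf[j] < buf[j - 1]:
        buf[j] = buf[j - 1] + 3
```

[8, 6, 9, 12, 15]

j=2: 3<6, buf[2] = 6+3 = 9 → [8, 6, 9, 1, 4]
j=3: 1<9, buf[3] = 9+3 = 12 → [8, 6, 9, 12, 4]
j=4: 4<12, buf[4] = 12+3 = 15 → [8, 6, 9, 12, 15]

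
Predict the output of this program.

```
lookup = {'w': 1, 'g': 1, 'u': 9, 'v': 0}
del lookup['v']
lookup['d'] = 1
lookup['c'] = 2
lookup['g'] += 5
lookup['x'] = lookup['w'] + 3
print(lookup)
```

del 'v' → {'w': 1, 'g': 1, 'u': 9}
lookup['d'] = 1 → {'w': 1, 'g': 1, 'u': 9, 'd': 1}
lookup['c'] = 2 → {'w': 1, 'g': 1, 'u': 9, 'd': 1, 'c': 2}
lookup['g'] = 1+5 = 6 → {'w': 1, 'g': 6, 'u': 9, 'd': 1, 'c': 2}
lookup['x'] = lookup['w']+3 = 4 → {'w': 1, 'g': 6, 'u': 9, 'd': 1, 'c': 2, 'x': 4}

{'w': 1, 'g': 6, 'u': 9, 'd': 1, 'c': 2, 'x': 4}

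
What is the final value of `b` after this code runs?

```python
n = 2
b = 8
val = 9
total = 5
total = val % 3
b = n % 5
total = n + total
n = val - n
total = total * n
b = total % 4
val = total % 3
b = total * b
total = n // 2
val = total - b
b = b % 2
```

0

total = 9%3 = 0
b = 2%5 = 2
total = 2+0 = 2
n = 9-2 = 7
total = 2*7 = 14
b = 14%4 = 2
val = 14%3 = 2
b = 14*2 = 28
total = 7//2 = 3
val = 3-28 = -25
b = 28%2 = 0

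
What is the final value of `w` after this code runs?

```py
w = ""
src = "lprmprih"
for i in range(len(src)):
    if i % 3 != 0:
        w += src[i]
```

i=0: skip
i=1: add 'p' → 'p'
i=2: add 'r' → 'pr'
i=3: skip
i=4: add 'p' → 'prp'
i=5: add 'r' → 'prpr'
i=6: skip
i=7: add 'h' → 'prprh'

'prprh'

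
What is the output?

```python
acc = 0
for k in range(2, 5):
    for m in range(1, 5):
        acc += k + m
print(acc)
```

66

k=2,m=1: acc = 0+3 = 3
k=2,m=2: acc = 3+4 = 7
k=2,m=3: acc = 7+5 = 12
k=2,m=4: acc = 12+6 = 18
k=3,m=1: acc = 18+4 = 22
k=3,m=2: acc = 22+5 = 27
k=3,m=3: acc = 27+6 = 33
k=3,m=4: acc = 33+7 = 40
k=4,m=1: acc = 40+5 = 45
k=4,m=2: acc = 45+6 = 51
k=4,m=3: acc = 51+7 = 58
k=4,m=4: acc = 58+8 = 66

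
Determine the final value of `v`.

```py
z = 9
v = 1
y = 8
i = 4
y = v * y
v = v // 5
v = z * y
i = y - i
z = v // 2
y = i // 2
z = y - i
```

72

y = 1*8 = 8
v = 1//5 = 0
v = 9*8 = 72
i = 8-4 = 4
z = 72//2 = 36
y = 4//2 = 2
z = 2-4 = -2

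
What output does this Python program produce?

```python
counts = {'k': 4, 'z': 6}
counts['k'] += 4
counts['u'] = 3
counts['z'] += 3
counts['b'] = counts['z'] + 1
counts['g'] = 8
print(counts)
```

{'k': 8, 'z': 9, 'u': 3, 'b': 10, 'g': 8}

counts['k'] = 4+4 = 8 → {'k': 8, 'z': 6}
counts['u'] = 3 → {'k': 8, 'z': 6, 'u': 3}
counts['z'] = 6+3 = 9 → {'k': 8, 'z': 9, 'u': 3}
counts['b'] = counts['z']+1 = 10 → {'k': 8, 'z': 9, 'u': 3, 'b': 10}
counts['g'] = 8 → {'k': 8, 'z': 9, 'u': 3, 'b': 10, 'g': 8}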